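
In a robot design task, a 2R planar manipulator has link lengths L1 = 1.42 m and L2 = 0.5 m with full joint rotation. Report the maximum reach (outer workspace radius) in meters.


r_max = L1 + L2 = 1.42 + 0.5 = 1.9200

1.9200 m


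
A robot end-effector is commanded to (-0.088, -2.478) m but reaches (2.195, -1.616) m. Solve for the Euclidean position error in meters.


dx = 2.195 - (-0.088) = 2.2830, dy = -1.616 - (-2.478) = 0.8620
err = sqrt(5.212089 + 0.743044) = 2.4403

2.4403 m


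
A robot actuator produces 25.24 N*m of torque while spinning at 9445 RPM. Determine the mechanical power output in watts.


omega = 9445 * 2*pi/60 = 989.078087 rad/s
P = tau * omega = 25.24 * 989.078087 = 24964.3309

24964.3309 W


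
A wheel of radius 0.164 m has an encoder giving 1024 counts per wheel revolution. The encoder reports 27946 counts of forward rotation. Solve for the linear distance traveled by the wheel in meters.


revs = 27946/1024 = 27.291016
d = revs * 2*pi*r = 27.291016 * 2*pi*0.164 = 28.1218

28.1218 m


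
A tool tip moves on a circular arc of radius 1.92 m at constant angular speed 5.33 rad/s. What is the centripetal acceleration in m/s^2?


a_c = omega^2 * r = 5.33^2 * 1.92 = 54.5451

54.5451 m/s^2


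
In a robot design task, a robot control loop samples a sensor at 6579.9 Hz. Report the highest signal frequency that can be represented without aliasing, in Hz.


f_max = f_s/2 = 6579.9/2 = 3289.9500

3289.9500 Hz


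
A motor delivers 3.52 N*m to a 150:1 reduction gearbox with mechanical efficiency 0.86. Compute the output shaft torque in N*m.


tau_out = tau_in * N * eta = 3.52 * 150 * 0.86 = 454.0800

454.0800 N*m


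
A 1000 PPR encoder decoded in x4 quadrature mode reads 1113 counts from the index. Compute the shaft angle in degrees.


angle = counts * 360 / (PPR*4) = 1113 * 360 / 4000 = 100.1700

100.1700 degrees


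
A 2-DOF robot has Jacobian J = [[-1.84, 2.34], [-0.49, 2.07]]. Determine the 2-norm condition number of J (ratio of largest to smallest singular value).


JJ^T eigenvalues: trace(JJ^T) = 13.3862, det(JJ^T) = det(J)^2 = 7.08730884
s_max^2 = (13.3862 + sqrt(150.84111508))/2 = 12.83396955
s_min^2 = (13.3862 - sqrt(150.84111508))/2 = 0.55223045
kappa = s_max/s_min = sqrt(12.83396955/0.55223045) = 4.8208

4.8208


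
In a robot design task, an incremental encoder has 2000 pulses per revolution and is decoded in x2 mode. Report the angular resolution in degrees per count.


resolution = 360 / (PPR * 2) = 360 / 4000 = 0.0900

0.0900 degrees


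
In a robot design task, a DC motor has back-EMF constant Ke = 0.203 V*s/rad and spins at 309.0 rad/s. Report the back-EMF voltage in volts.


V_emf = Ke * omega = 0.203*309.0 = 62.7270

62.7270 V


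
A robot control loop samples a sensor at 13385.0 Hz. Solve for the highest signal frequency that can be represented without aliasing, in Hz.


f_max = f_s/2 = 13385.0/2 = 6692.5000

6692.5000 Hz


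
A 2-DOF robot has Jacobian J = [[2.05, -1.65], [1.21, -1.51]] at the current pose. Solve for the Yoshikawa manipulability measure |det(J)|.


det(J) = 2.05*-1.51 - (-1.65)*(1.21) = -1.0990
|det(J)| = 1.0990

1.0990


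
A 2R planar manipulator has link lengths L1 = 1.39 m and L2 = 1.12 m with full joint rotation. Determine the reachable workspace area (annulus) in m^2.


r_max = L1 + L2 = 2.5100, r_min = |L1 - L2| = 0.2700
A = pi*(r_max^2 - r_min^2) = pi*(6.3001 - 0.0729) = 19.5633

19.5633 m^2


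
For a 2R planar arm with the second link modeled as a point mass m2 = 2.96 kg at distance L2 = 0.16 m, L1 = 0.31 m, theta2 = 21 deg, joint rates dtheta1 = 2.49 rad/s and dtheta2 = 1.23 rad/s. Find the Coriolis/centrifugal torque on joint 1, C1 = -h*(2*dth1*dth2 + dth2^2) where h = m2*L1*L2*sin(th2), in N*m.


h = m2*L1*L2*sin(th2) = 2.96*0.31*0.16*sin(21 deg) = 0.052614
C1 = -h*(2*2.49*1.23 + 1.23^2) = -0.052614*7.6383 = -0.4019

-0.4019 N*m


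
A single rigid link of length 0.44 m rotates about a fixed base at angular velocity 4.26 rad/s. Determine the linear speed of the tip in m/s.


v = L*omega = 0.44 * 4.26 = 1.8744

1.8744 m/s


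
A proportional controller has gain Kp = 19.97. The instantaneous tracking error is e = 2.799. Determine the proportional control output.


u_P = Kp * e = 19.97 * 2.799 = 55.8960

55.8960


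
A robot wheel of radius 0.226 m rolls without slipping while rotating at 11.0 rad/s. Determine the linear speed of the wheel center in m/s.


v = omega * r = 11.0 * 0.226 = 2.4860

2.4860 m/s


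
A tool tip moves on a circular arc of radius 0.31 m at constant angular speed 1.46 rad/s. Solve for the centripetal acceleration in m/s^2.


a_c = omega^2 * r = 1.46^2 * 0.31 = 0.6608

0.6608 m/s^2


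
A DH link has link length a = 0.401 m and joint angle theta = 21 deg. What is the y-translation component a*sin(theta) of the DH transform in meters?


a*sin(theta) = 0.401*sin(21 deg) = 0.1437

0.1437 m


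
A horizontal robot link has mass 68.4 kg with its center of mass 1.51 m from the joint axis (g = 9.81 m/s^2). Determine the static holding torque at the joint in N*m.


tau = m*g*L = 68.4 * 9.81 * 1.51 = 1013.2160

1013.2160 N*m


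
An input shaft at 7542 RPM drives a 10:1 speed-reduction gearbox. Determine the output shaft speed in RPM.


omega_out = omega_in / N = 7542 / 10 = 754.2000

754.2000 RPM


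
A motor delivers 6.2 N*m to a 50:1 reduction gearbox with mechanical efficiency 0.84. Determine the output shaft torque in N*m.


tau_out = tau_in * N * eta = 6.2 * 50 * 0.84 = 260.4000

260.4000 N*m


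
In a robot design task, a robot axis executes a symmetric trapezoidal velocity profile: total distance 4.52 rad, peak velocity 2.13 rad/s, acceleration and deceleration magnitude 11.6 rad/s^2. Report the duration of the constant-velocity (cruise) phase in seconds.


t_acc = v/a = 0.183621 s, d_acc = v^2/(2a) = 0.195556 rad each
d_cruise = 4.52 - 2*0.195556 = 4.128888 rad
t_cruise = d_cruise/v = 4.128888/2.13 = 1.9384

1.9384 s


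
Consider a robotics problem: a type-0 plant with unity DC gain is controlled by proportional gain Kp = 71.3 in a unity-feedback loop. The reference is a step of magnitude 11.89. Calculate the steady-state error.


e_ss = R/(1 + Kp) = 11.89/(1 + 71.3) = 11.89/72.3000 = 0.1645

0.1645


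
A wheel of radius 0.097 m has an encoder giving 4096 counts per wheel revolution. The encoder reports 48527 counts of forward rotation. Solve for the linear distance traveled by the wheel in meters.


revs = 48527/4096 = 11.847412
d = revs * 2*pi*r = 11.847412 * 2*pi*0.097 = 7.2206

7.2206 m


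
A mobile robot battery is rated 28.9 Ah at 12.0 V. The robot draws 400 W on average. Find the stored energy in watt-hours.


E = capacity * V = 28.9*12.0 = 346.8000

346.8000 Wh


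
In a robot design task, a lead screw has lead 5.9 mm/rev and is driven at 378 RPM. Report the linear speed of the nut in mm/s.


v = lead * (RPM/60) = 5.9*378/60 = 37.1700

37.1700 mm/s


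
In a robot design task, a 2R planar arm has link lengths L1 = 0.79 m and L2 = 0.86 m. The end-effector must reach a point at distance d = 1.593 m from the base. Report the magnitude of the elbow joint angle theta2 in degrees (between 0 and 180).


cos(th2) = (d^2 - L1^2 - L2^2)/(2*L1*L2) = (1.593^2 - 0.79^2 - 0.86^2)/(2*0.79*0.86) = 0.86396011
th2 = acos(0.86396011) = 30.2358 deg

30.2358 degrees


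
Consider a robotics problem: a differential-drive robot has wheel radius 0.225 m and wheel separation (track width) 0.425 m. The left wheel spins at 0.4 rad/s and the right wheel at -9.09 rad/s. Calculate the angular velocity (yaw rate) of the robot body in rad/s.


omega = r*(wR - wL)/L = 0.225*(-9.09 - (0.4))/0.425 = -5.0241

-5.0241 rad/s


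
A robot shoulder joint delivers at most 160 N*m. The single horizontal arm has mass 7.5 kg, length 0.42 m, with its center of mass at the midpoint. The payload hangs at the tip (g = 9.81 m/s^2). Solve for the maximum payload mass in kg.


tau_arm = m_arm*g*(L/2) = 7.5*9.81*0.42/2 = 15.4507 N*m
tau_payload = tau_max - tau_arm = 160 - 15.4507 = 144.5493
m_payload = tau_payload / (g*L) = 144.5493 / (9.81*0.42) = 35.0831

35.0831 kg


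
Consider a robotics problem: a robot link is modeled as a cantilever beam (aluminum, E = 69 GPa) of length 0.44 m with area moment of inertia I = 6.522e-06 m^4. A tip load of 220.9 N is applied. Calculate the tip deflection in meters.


delta = F*L^3/(3*E*I) = 220.9*0.44^3/(3*6.900e+10*6.522e-06)
      = 18.8171456/1350054 = 1.3938e-05

1.3938e-05 m


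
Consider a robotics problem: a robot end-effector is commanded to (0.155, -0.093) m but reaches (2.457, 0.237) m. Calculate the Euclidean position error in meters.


dx = 2.457 - (0.155) = 2.3020, dy = 0.237 - (-0.093) = 0.3300
err = sqrt(5.299204 + 0.108900) = 2.3255

2.3255 m


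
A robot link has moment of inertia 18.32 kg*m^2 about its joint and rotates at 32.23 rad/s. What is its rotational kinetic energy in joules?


KE = (1/2)*I*omega^2 = 0.5*18.32*32.23^2 = 9515.1598

9515.1598 J


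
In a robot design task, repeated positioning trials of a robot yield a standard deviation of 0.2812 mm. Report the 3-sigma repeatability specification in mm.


repeatability = 3*sigma = 3*0.2812 = 0.8436

0.8436 mm


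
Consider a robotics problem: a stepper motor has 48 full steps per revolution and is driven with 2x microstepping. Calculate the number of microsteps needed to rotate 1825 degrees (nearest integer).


step_size = 360/(48*2) = 360/96 = 3.750000 deg
n = 1825/(360/96) = 1825*96/360 = 486.6667 -> 487

487 steps


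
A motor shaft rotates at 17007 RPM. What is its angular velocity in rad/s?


omega = 17007 * 2*pi/60 = 1780.9689

1780.9689 rad/s


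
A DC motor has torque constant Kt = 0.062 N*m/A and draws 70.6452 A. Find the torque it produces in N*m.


tau = Kt * I = 0.062*70.6452 = 4.3800

4.3800 N*m


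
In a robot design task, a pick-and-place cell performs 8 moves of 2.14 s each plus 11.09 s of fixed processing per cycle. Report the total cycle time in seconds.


T = 8*2.14 + 11.09 = 28.2100

28.2100 s


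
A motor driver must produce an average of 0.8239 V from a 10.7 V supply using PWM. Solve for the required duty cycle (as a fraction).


D = V_avg/V_supply = 0.8239/10.7 = 0.0770

0.0770


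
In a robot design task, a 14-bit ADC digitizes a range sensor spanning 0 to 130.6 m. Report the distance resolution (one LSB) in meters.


res = range / 2^n = 130.6/2^14 = 130.6/16384 = 0.0080

0.0080 m


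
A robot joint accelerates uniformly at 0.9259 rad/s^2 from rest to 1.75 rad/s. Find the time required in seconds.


t = delta_omega / alpha = 1.75 / 0.9259 = 1.8901

1.8901 s


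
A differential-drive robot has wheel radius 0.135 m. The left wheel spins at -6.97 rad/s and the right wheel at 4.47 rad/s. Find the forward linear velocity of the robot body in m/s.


v = r*(wR + wL)/2 = 0.135*(4.47 + -6.97)/2 = -0.1688

-0.1688 m/s


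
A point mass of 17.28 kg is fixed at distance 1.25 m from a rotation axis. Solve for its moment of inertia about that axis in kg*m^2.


I = m*r^2 = 17.28*1.25^2 = 27.0000

27.0000 kg*m^2


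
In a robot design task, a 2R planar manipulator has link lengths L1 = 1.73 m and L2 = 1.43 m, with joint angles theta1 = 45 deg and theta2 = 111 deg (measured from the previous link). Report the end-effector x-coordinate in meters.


x = L1*cos(th1) + L2*cos(th1+th2) = 1.73*cos(45 deg) + 1.43*cos(156 deg) = -0.0831

-0.0831 m


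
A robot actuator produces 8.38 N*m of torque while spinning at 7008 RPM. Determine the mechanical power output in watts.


omega = 7008 * 2*pi/60 = 733.876044 rad/s
P = tau * omega = 8.38 * 733.876044 = 6149.8812

6149.8812 W


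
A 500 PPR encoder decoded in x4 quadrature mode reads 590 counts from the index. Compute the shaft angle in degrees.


angle = counts * 360 / (PPR*4) = 590 * 360 / 2000 = 106.2000

106.2000 degrees


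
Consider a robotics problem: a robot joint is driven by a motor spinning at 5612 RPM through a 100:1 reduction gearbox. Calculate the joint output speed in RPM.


omega_joint = omega_motor / N = 5612 / 100 = 56.1200

56.1200 RPM


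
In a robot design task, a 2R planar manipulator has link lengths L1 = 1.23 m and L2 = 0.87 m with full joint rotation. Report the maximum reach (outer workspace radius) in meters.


r_max = L1 + L2 = 1.23 + 0.87 = 2.1000

2.1000 m


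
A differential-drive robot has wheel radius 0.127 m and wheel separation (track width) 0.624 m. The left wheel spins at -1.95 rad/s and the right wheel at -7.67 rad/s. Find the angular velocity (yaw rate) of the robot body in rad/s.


omega = r*(wR - wL)/L = 0.127*(-7.67 - (-1.95))/0.624 = -1.1642

-1.1642 rad/s


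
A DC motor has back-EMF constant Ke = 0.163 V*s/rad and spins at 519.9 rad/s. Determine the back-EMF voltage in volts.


V_emf = Ke * omega = 0.163*519.9 = 84.7437

84.7437 V


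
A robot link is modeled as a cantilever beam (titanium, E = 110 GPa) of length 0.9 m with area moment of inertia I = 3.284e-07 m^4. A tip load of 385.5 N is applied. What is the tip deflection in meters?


delta = F*L^3/(3*E*I) = 385.5*0.9^3/(3*1.100e+11*3.284e-07)
      = 281.0295/108372 = 0.0026

0.0026 m


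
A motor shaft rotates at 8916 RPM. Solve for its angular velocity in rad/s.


omega = 8916 * 2*pi/60 = 933.6813

933.6813 rad/s


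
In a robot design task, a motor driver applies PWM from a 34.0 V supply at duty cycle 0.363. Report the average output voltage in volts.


V_avg = V_supply * D = 34.0*0.363 = 12.3420

12.3420 V


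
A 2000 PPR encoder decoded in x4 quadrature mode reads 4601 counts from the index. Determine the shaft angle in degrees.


angle = counts * 360 / (PPR*4) = 4601 * 360 / 8000 = 207.0450

207.0450 degrees


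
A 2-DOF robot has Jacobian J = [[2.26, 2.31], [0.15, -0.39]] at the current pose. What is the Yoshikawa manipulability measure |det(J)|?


det(J) = 2.26*-0.39 - (2.31)*(0.15) = -1.2279
|det(J)| = 1.2279

1.2279


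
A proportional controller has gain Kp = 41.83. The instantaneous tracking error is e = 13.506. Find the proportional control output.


u_P = Kp * e = 41.83 * 13.506 = 564.9560

564.9560


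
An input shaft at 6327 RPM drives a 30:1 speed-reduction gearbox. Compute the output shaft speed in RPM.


omega_out = omega_in / N = 6327 / 30 = 210.9000

210.9000 RPM


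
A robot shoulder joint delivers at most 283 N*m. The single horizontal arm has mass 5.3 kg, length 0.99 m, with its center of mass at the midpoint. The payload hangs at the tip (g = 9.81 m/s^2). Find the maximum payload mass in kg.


tau_arm = m_arm*g*(L/2) = 5.3*9.81*0.99/2 = 25.7365 N*m
tau_payload = tau_max - tau_arm = 283 - 25.7365 = 257.2635
m_payload = tau_payload / (g*L) = 257.2635 / (9.81*0.99) = 26.4895

26.4895 kg


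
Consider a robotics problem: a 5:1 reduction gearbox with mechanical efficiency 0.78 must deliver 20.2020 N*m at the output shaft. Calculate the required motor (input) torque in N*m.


tau_in = tau_out / (N * eta) = 20.2020 / (5 * 0.78) = 5.1800

5.1800 N*m


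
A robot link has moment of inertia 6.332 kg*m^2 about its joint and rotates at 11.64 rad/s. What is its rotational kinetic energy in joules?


KE = (1/2)*I*omega^2 = 0.5*6.332*11.64^2 = 428.9601

428.9601 J


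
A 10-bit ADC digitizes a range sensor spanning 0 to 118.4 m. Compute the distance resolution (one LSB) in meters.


res = range / 2^n = 118.4/2^10 = 118.4/1024 = 0.1156

0.1156 m


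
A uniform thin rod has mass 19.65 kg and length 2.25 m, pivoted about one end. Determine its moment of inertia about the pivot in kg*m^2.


I = (1/3)*m*L^2 = (1/3)*19.65*2.25^2 = 33.1594

33.1594 kg*m^2


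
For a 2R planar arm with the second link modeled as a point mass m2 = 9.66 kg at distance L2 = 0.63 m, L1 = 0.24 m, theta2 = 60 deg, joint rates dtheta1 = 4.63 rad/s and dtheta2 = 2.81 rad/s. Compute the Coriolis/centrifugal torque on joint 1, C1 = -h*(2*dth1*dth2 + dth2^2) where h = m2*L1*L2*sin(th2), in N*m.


h = m2*L1*L2*sin(th2) = 9.66*0.24*0.63*sin(60 deg) = 1.264910
C1 = -h*(2*4.63*2.81 + 2.81^2) = -1.264910*33.9167 = -42.9016

-42.9016 N*m


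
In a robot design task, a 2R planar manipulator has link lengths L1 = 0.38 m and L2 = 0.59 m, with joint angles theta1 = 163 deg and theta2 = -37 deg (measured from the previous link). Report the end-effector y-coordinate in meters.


y = L1*sin(th1) + L2*sin(th1+th2) = 0.38*sin(163 deg) + 0.59*sin(126 deg) = 0.5884

0.5884 m


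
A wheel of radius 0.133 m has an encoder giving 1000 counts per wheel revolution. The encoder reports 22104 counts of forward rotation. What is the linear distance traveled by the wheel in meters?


revs = 22104/1000 = 22.104000
d = revs * 2*pi*r = 22.104000 * 2*pi*0.133 = 18.4715

18.4715 m


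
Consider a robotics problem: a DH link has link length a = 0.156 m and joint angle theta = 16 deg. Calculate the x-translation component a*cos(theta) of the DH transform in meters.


a*cos(theta) = 0.156*cos(16 deg) = 0.1500

0.1500 m


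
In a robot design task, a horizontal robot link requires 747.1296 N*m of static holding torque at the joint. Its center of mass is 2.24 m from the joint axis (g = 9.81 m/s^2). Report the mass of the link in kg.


m = tau / (g*L) = 747.1296 / (9.81 * 2.24) = 34.0000

34.0000 kg


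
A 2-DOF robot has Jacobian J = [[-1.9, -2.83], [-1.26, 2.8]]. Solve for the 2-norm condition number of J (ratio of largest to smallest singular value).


JJ^T eigenvalues: trace(JJ^T) = 21.0465, det(JJ^T) = det(J)^2 = 78.95744164
s_max^2 = (21.0465 + sqrt(127.12539569))/2 = 16.16074492
s_min^2 = (21.0465 - sqrt(127.12539569))/2 = 4.88575508
kappa = s_max/s_min = sqrt(16.16074492/4.88575508) = 1.8187

1.8187


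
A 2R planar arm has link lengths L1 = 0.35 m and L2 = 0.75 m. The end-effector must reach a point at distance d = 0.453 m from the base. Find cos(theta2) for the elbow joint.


cos(th2) = (d^2 - L1^2 - L2^2)/(2*L1*L2) = (0.453^2 - 0.35^2 - 0.75^2)/(2*0.35*0.75) = -0.9139

-0.9139


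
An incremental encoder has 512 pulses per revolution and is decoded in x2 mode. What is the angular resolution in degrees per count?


resolution = 360 / (PPR * 2) = 360 / 1024 = 0.3516

0.3516 degrees


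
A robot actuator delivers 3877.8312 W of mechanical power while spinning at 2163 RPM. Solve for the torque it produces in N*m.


omega = 2163 * 2*pi/60 = 226.508830 rad/s
tau = P / omega = 3877.8312 / 226.508830 = 17.1200

17.1200 N*m


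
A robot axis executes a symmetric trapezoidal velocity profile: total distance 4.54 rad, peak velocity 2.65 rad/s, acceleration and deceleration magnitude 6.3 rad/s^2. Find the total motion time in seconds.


t_acc = v/a = 2.65/6.3 = 0.420635 s
d_acc = v^2/(2a) = 0.557341 rad (each ramp)
d_cruise = 4.54 - 2*0.557341 = 3.425318 rad
t_cruise = 3.425318/2.65 = 1.292573 s
t_total = 2*0.420635 + 1.292573 = 2.1338

2.1338 s


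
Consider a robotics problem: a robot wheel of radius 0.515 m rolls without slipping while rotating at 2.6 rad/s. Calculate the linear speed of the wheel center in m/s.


v = omega * r = 2.6 * 0.515 = 1.3390

1.3390 m/s


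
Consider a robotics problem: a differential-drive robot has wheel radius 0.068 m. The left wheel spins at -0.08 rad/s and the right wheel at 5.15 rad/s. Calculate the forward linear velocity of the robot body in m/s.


v = r*(wR + wL)/2 = 0.068*(5.15 + -0.08)/2 = 0.1724

0.1724 m/s


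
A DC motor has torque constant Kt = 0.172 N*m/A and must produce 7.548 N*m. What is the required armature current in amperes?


I = tau / Kt = 7.548/0.172 = 43.8837

43.8837 A


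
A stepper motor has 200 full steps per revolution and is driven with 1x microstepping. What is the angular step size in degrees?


step = 360/(200*1) = 360/200 = 1.8000

1.8000 degrees


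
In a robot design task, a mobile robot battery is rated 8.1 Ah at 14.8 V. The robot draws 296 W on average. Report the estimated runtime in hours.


E = 8.1*14.8 = 119.8800 Wh
t = E/P = 119.8800/296 = 0.4050

0.4050 hours


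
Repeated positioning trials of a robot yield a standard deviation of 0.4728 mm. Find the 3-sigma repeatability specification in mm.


repeatability = 3*sigma = 3*0.4728 = 1.4184

1.4184 mm


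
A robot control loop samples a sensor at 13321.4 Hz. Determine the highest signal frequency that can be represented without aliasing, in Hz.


f_max = f_s/2 = 13321.4/2 = 6660.7000

6660.7000 Hz


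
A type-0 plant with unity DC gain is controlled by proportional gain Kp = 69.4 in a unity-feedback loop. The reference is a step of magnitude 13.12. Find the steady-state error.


e_ss = R/(1 + Kp) = 13.12/(1 + 69.4) = 13.12/70.4000 = 0.1864

0.1864


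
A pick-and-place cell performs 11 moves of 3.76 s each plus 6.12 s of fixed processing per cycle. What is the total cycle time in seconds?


T = 11*3.76 + 6.12 = 47.4800

47.4800 s


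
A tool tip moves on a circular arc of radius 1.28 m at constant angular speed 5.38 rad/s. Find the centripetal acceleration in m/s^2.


a_c = omega^2 * r = 5.38^2 * 1.28 = 37.0488

37.0488 m/s^2


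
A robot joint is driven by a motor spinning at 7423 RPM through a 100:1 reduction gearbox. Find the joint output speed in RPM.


omega_joint = omega_motor / N = 7423 / 100 = 74.2300

74.2300 RPM


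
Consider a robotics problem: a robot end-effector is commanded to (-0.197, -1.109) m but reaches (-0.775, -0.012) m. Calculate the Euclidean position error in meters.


dx = -0.775 - (-0.197) = -0.5780, dy = -0.012 - (-1.109) = 1.0970
err = sqrt(0.334084 + 1.203409) = 1.2400

1.2400 m


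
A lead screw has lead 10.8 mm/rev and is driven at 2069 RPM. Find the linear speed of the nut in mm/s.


v = lead * (RPM/60) = 10.8*2069/60 = 372.4200

372.4200 mm/s


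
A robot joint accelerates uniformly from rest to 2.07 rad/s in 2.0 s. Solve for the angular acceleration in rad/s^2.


alpha = delta_omega / t = 2.07 / 2.0 = 1.0350

1.0350 rad/s^2


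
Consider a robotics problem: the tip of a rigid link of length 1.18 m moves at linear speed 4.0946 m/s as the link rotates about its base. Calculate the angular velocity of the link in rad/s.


omega = v / L = 4.0946 / 1.18 = 3.4700

3.4700 rad/s


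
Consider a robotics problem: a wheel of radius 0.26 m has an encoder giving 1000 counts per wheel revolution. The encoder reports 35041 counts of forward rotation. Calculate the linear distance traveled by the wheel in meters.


revs = 35041/1000 = 35.041000
d = revs * 2*pi*r = 35.041000 * 2*pi*0.26 = 57.2440

57.2440 m


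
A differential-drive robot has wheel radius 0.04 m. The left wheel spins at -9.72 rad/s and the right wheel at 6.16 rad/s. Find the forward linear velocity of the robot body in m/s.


v = r*(wR + wL)/2 = 0.04*(6.16 + -9.72)/2 = -0.0712

-0.0712 m/s


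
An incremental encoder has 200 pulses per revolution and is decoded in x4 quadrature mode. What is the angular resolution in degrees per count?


resolution = 360 / (PPR * 4) = 360 / 800 = 0.4500

0.4500 degrees


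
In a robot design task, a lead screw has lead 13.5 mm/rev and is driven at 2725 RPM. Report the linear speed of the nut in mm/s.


v = lead * (RPM/60) = 13.5*2725/60 = 613.1250

613.1250 mm/s


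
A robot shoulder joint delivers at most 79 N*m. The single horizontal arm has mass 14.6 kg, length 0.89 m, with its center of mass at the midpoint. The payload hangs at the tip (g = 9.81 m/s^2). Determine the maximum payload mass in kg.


tau_arm = m_arm*g*(L/2) = 14.6*9.81*0.89/2 = 63.7356 N*m
tau_payload = tau_max - tau_arm = 79 - 63.7356 = 15.2644
m_payload = tau_payload / (g*L) = 15.2644 / (9.81*0.89) = 1.7483

1.7483 kg


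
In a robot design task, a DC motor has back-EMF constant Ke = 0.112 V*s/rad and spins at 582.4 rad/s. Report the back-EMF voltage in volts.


V_emf = Ke * omega = 0.112*582.4 = 65.2288

65.2288 V


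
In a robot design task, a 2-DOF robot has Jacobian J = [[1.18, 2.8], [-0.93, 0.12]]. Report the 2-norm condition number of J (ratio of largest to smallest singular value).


JJ^T eigenvalues: trace(JJ^T) = 10.1117, det(JJ^T) = det(J)^2 = 7.53831936
s_max^2 = (10.1117 + sqrt(72.09319945))/2 = 9.30123571
s_min^2 = (10.1117 - sqrt(72.09319945))/2 = 0.81046429
kappa = s_max/s_min = sqrt(9.30123571/0.81046429) = 3.3877

3.3877


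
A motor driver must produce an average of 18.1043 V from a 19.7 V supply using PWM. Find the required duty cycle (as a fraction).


D = V_avg/V_supply = 18.1043/19.7 = 0.9190

0.9190


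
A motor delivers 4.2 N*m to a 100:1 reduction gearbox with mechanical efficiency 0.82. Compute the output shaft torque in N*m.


tau_out = tau_in * N * eta = 4.2 * 100 * 0.82 = 344.4000

344.4000 N*m


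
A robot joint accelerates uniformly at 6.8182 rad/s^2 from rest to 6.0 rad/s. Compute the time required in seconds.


t = delta_omega / alpha = 6.0 / 6.8182 = 0.8800

0.8800 s


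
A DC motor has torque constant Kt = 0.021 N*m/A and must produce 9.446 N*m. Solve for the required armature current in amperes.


I = tau / Kt = 9.446/0.021 = 449.8095

449.8095 A


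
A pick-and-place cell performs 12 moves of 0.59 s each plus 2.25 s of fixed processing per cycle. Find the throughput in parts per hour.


T_cycle = 12*0.59 + 2.25 = 9.3300 s
rate = 3600/T = 385.8521

385.8521 parts/hour


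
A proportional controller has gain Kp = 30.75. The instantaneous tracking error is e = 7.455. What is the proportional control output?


u_P = Kp * e = 30.75 * 7.455 = 229.2413

229.2413


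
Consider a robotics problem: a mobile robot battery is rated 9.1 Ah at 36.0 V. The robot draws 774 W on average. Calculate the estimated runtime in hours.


E = 9.1*36.0 = 327.6000 Wh
t = E/P = 327.6000/774 = 0.4233

0.4233 hours


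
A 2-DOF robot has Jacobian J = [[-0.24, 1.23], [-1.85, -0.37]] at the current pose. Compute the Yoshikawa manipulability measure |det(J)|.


det(J) = -0.24*-0.37 - (1.23)*(-1.85) = 2.3643
|det(J)| = 2.3643

2.3643


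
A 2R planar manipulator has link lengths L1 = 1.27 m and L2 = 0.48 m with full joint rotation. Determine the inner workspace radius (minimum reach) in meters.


r_min = |L1 - L2| = |1.27 - 0.48| = 0.7900

0.7900 m


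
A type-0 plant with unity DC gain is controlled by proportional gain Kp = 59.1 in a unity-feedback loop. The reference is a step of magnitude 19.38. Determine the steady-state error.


e_ss = R/(1 + Kp) = 19.38/(1 + 59.1) = 19.38/60.1000 = 0.3225

0.3225


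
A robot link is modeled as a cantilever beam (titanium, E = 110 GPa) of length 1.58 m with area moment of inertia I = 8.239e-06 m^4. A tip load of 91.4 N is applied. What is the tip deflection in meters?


delta = F*L^3/(3*E*I) = 91.4*1.58^3/(3*1.100e+11*8.239e-06)
      = 360.5101168/2718870 = 1.3260e-04

1.3260e-04 m


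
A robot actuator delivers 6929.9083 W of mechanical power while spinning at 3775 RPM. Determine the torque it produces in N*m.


omega = 3775 * 2*pi/60 = 395.317076 rad/s
tau = P / omega = 6929.9083 / 395.317076 = 17.5300

17.5300 N*m


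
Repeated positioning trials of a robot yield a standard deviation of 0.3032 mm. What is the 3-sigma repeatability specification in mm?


repeatability = 3*sigma = 3*0.3032 = 0.9096

0.9096 mm


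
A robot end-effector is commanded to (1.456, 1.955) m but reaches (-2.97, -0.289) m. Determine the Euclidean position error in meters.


dx = -2.97 - (1.456) = -4.4260, dy = -0.289 - (1.955) = -2.2440
err = sqrt(19.589476 + 5.035536) = 4.9624

4.9624 m


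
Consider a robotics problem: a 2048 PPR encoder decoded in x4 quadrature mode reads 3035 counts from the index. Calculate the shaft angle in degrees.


angle = counts * 360 / (PPR*4) = 3035 * 360 / 8192 = 133.3740

133.3740 degrees


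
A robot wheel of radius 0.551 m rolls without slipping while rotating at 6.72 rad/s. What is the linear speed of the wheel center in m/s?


v = omega * r = 6.72 * 0.551 = 3.7027

3.7027 m/s


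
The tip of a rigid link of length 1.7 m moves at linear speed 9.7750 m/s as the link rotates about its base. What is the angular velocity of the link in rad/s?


omega = v / L = 9.7750 / 1.7 = 5.7500

5.7500 rad/s


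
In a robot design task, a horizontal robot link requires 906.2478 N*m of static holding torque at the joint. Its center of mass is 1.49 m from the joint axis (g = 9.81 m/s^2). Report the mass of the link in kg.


m = tau / (g*L) = 906.2478 / (9.81 * 1.49) = 62.0000

62.0000 kg


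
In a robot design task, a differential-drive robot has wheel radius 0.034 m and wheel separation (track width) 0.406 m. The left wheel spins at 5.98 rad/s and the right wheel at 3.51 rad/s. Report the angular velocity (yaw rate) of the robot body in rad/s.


omega = r*(wR - wL)/L = 0.034*(3.51 - (5.98))/0.406 = -0.2068

-0.2068 rad/s


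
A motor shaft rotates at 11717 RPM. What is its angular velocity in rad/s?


omega = 11717 * 2*pi/60 = 1227.0014

1227.0014 rad/s


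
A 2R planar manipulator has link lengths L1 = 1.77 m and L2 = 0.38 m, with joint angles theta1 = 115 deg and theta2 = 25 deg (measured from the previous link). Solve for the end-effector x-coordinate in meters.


x = L1*cos(th1) + L2*cos(th1+th2) = 1.77*cos(115 deg) + 0.38*cos(140 deg) = -1.0391

-1.0391 m


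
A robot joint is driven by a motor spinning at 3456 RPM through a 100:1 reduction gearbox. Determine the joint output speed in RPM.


omega_joint = omega_motor / N = 3456 / 100 = 34.5600

34.5600 RPM


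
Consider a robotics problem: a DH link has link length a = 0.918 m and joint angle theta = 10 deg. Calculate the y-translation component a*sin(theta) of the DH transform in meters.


a*sin(theta) = 0.918*sin(10 deg) = 0.1594

0.1594 m


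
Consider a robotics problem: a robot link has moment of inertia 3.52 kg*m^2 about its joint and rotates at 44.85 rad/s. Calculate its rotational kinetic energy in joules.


KE = (1/2)*I*omega^2 = 0.5*3.52*44.85^2 = 3540.2796

3540.2796 J


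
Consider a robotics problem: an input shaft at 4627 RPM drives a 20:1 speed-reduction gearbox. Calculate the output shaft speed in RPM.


omega_out = omega_in / N = 4627 / 20 = 231.3500

231.3500 RPM


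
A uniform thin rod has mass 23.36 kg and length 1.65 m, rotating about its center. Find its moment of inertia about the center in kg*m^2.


I = (1/12)*m*L^2 = (1/12)*23.36*1.65^2 = 5.2998

5.2998 kg*m^2


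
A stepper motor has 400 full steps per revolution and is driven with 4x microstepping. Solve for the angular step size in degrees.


step = 360/(400*4) = 360/1600 = 0.2250

0.2250 degrees


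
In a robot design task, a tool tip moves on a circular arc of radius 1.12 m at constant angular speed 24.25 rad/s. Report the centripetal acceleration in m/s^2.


a_c = omega^2 * r = 24.25^2 * 1.12 = 658.6300

658.6300 m/s^2


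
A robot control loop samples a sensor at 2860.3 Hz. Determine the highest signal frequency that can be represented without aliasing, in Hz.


f_max = f_s/2 = 2860.3/2 = 1430.1500

1430.1500 Hz


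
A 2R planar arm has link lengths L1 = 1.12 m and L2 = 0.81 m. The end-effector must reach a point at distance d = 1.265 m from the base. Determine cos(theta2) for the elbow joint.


cos(th2) = (d^2 - L1^2 - L2^2)/(2*L1*L2) = (1.265^2 - 1.12^2 - 0.81^2)/(2*1.12*0.81) = -0.1710

-0.1710


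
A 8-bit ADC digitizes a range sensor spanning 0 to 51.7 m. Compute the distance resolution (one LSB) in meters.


res = range / 2^n = 51.7/2^8 = 51.7/256 = 0.2020

0.2020 m


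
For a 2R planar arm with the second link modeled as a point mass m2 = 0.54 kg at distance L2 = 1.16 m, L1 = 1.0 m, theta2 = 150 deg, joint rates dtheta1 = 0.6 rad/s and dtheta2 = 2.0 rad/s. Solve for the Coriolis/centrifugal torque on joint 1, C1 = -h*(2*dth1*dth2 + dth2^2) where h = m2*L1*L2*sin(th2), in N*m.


h = m2*L1*L2*sin(th2) = 0.54*1.0*1.16*sin(150 deg) = 0.313200
C1 = -h*(2*0.6*2.0 + 2.0^2) = -0.313200*6.4000 = -2.0045

-2.0045 N*m


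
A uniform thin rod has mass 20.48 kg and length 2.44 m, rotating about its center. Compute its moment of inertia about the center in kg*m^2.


I = (1/12)*m*L^2 = (1/12)*20.48*2.44^2 = 10.1608

10.1608 kg*m^2


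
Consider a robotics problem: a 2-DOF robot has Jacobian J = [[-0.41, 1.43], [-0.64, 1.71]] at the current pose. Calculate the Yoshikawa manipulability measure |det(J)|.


det(J) = -0.41*1.71 - (1.43)*(-0.64) = 0.2141
|det(J)| = 0.2141

0.2141


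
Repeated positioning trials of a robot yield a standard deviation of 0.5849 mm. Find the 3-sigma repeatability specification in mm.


repeatability = 3*sigma = 3*0.5849 = 1.7547

1.7547 mm


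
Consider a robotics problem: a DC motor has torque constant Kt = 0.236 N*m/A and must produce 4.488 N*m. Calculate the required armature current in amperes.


I = tau / Kt = 4.488/0.236 = 19.0169

19.0169 A


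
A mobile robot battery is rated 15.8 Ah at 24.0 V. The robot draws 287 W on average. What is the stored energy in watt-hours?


E = capacity * V = 15.8*24.0 = 379.2000

379.2000 Wh


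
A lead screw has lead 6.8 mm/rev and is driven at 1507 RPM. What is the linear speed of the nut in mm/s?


v = lead * (RPM/60) = 6.8*1507/60 = 170.7933

170.7933 mm/s


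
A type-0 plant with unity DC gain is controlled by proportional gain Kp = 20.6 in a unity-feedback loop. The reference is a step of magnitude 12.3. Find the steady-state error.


e_ss = R/(1 + Kp) = 12.3/(1 + 20.6) = 12.3/21.6000 = 0.5694

0.5694


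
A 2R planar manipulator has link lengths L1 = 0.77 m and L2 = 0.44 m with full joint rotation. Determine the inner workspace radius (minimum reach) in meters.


r_min = |L1 - L2| = |0.77 - 0.44| = 0.3300

0.3300 m


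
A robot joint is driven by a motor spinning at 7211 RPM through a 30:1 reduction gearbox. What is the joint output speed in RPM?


omega_joint = omega_motor / N = 7211 / 30 = 240.3667

240.3667 RPM


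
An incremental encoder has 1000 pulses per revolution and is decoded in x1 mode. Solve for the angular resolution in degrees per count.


resolution = 360 / (PPR * 1) = 360 / 1000 = 0.3600

0.3600 degrees


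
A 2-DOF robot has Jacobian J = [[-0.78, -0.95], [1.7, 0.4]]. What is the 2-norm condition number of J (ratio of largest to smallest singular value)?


JJ^T eigenvalues: trace(JJ^T) = 4.5609, det(JJ^T) = det(J)^2 = 1.69780900
s_max^2 = (4.5609 + sqrt(14.01057281))/2 = 4.15198499
s_min^2 = (4.5609 - sqrt(14.01057281))/2 = 0.40891501
kappa = s_max/s_min = sqrt(4.15198499/0.40891501) = 3.1865

3.1865


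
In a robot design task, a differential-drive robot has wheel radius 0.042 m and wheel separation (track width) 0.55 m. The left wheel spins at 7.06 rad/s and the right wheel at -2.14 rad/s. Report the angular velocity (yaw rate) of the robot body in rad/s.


omega = r*(wR - wL)/L = 0.042*(-2.14 - (7.06))/0.55 = -0.7025

-0.7025 rad/s


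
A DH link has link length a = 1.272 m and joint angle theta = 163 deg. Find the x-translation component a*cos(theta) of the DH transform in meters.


a*cos(theta) = 1.272*cos(163 deg) = -1.2164

-1.2164 m


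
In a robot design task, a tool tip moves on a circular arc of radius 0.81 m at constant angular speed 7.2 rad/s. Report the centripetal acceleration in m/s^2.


a_c = omega^2 * r = 7.2^2 * 0.81 = 41.9904

41.9904 m/s^2


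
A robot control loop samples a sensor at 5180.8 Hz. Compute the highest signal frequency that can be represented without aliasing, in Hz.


f_max = f_s/2 = 5180.8/2 = 2590.4000

2590.4000 Hz


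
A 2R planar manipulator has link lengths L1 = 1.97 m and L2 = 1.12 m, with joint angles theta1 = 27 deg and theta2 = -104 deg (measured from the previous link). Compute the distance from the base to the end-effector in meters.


x = L1*cos(th1) + L2*cos(th1+th2) = 2.007228
y = L1*sin(th1) + L2*sin(th1+th2) = -0.196933
d = sqrt(x^2 + y^2) = sqrt(4.028964 + 0.038783) = 2.0169

2.0169 m


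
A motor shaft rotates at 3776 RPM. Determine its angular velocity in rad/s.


omega = 3776 * 2*pi/60 = 395.4218

395.4218 rad/s


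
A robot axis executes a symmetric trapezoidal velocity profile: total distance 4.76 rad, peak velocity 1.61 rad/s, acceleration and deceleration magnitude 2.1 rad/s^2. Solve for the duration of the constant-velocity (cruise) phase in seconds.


t_acc = v/a = 0.766667 s, d_acc = v^2/(2a) = 0.617167 rad each
d_cruise = 4.76 - 2*0.617167 = 3.525666 rad
t_cruise = d_cruise/v = 3.525666/1.61 = 2.1899

2.1899 s


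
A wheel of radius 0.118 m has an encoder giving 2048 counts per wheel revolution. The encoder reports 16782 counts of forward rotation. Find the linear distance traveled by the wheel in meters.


revs = 16782/2048 = 8.194336
d = revs * 2*pi*r = 8.194336 * 2*pi*0.118 = 6.0754

6.0754 m


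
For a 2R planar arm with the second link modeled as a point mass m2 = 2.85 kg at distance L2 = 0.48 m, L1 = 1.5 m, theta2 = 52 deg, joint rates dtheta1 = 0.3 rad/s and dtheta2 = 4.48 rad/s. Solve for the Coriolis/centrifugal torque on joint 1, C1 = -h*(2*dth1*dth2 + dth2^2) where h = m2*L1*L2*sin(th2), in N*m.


h = m2*L1*L2*sin(th2) = 2.85*1.5*0.48*sin(52 deg) = 1.616998
C1 = -h*(2*0.3*4.48 + 4.48^2) = -1.616998*22.7584 = -36.8003

-36.8003 N*m


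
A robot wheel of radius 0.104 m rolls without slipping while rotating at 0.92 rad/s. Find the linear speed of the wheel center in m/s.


v = omega * r = 0.92 * 0.104 = 0.0957

0.0957 m/s


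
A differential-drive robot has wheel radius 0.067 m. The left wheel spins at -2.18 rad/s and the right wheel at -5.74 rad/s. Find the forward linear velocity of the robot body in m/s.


v = r*(wR + wL)/2 = 0.067*(-5.74 + -2.18)/2 = -0.2653

-0.2653 m/s


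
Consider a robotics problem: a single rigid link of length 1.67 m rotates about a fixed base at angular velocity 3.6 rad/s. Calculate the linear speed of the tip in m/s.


v = L*omega = 1.67 * 3.6 = 6.0120

6.0120 m/s


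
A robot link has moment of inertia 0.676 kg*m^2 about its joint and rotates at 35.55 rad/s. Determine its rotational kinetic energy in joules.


KE = (1/2)*I*omega^2 = 0.5*0.676*35.55^2 = 427.1652

427.1652 J


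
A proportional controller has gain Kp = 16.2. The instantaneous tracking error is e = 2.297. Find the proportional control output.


u_P = Kp * e = 16.2 * 2.297 = 37.2114

37.2114


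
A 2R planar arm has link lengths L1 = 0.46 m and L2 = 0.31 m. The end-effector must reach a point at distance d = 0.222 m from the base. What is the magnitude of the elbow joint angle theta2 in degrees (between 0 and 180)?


cos(th2) = (d^2 - L1^2 - L2^2)/(2*L1*L2) = (0.222^2 - 0.46^2 - 0.31^2)/(2*0.46*0.31) = -0.90608696
th2 = acos(-0.90608696) = 154.9701 deg

154.9701 degrees


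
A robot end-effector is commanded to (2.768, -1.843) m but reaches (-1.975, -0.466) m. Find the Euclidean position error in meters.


dx = -1.975 - (2.768) = -4.7430, dy = -0.466 - (-1.843) = 1.3770
err = sqrt(22.496049 + 1.896129) = 4.9388

4.9388 m


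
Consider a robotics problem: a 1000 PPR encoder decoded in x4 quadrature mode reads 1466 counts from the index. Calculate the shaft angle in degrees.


angle = counts * 360 / (PPR*4) = 1466 * 360 / 4000 = 131.9400

131.9400 degrees


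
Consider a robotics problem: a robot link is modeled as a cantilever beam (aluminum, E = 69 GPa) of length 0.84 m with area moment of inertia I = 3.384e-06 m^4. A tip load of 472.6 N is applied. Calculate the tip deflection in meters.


delta = F*L^3/(3*E*I) = 472.6*0.84^3/(3*6.900e+10*3.384e-06)
      = 280.1119104/700488 = 3.9988e-04

3.9988e-04 m


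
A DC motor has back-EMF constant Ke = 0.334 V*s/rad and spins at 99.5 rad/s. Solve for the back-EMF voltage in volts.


V_emf = Ke * omega = 0.334*99.5 = 33.2330

33.2330 V
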